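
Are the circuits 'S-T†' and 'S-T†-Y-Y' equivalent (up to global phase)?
Yes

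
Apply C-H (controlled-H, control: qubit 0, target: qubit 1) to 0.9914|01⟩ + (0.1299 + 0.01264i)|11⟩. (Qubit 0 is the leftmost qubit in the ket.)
0.9914|01⟩ + (0.09185 + 0.008938i)|10⟩ + (-0.09185 - 0.008938i)|11⟩

C-H leaves the control-|0⟩ kets |00⟩, |01⟩ unchanged and applies H to qubit 1 on the control-|1⟩ pair (|10⟩, |11⟩).
H = [[1/√2, 1/√2], [1/√2, -1/√2]].
With a = amp(|10⟩) = 0 and b = amp(|11⟩) = (0.1299 + 0.01264i):
new amp(|10⟩) = (1/√2)·a + (1/√2)·b = (0.09185 + 0.008938i)
new amp(|11⟩) = (1/√2)·a + (-1/√2)·b = (-0.09185 - 0.008938i)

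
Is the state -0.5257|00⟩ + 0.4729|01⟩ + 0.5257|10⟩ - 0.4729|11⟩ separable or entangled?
Separable

Writing the state as a|00⟩ + b|01⟩ + c|10⟩ + d|11⟩, it is a product state iff ad − bc = 0.
Here (a, b, c, d) = (-0.5257, 0.4729, 0.5257, -0.4729): ad − bc = (-0.5257)(-0.4729) − (0.4729)(0.5257) = 0, so the state is separable.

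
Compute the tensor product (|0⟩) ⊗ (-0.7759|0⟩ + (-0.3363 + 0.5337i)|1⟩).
-0.7759|00⟩ + (-0.3363 + 0.5337i)|01⟩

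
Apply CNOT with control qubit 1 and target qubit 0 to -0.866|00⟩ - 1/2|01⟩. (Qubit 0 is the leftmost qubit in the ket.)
-0.866|00⟩ - 1/2|11⟩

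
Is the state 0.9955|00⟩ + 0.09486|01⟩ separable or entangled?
Separable

Writing the state as a|00⟩ + b|01⟩ + c|10⟩ + d|11⟩, it is a product state iff ad − bc = 0.
Here (a, b, c, d) = (0.9955, 0.09486, 0, 0): ad − bc = (0.9955)(0) − (0.09486)(0) = 0, so the state is separable.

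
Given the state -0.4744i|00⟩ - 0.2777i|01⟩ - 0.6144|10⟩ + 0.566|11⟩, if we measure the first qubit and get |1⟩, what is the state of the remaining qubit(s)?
-0.7355|0⟩ + 0.6775|1⟩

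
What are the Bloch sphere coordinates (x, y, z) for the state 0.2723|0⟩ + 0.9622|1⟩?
(0.524, 0, -0.8517)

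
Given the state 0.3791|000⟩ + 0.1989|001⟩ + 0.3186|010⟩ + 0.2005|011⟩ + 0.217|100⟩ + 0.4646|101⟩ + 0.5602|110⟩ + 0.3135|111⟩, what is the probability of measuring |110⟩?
0.3138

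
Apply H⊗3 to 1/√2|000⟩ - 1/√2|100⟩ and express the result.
1/2|100⟩ + 1/2|101⟩ + 1/2|110⟩ + 1/2|111⟩

H⊗3 gives amp(|y⟩) = (1/2√2) Σ_x (−1)^(x·y) amp(|x⟩), where x·y is the number of positions in which both x and y have a 1.
|000⟩: (1/√2 - 1/√2)/(2√2) = 0
|001⟩: (1/√2 - 1/√2)/(2√2) = 0
|010⟩: (1/√2 - 1/√2)/(2√2) = 0
|011⟩: (1/√2 - 1/√2)/(2√2) = 0
|100⟩: (1/√2 + 1/√2)/(2√2) = 1/2
|101⟩: (1/√2 + 1/√2)/(2√2) = 1/2
|110⟩: (1/√2 + 1/√2)/(2√2) = 1/2
|111⟩: (1/√2 + 1/√2)/(2√2) = 1/2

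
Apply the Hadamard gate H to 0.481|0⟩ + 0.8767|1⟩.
0.96|0⟩ - 0.2798|1⟩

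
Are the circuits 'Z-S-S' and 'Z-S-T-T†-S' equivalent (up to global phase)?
Yes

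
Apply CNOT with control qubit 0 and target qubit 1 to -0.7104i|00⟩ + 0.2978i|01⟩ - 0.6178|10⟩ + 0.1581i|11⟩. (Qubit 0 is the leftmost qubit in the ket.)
-0.7104i|00⟩ + 0.2978i|01⟩ + 0.1581i|10⟩ - 0.6178|11⟩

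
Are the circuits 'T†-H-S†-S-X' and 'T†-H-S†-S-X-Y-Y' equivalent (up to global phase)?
Yes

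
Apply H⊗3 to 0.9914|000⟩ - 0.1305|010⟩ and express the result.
0.3044|000⟩ + 0.3044|001⟩ + 0.3967|010⟩ + 0.3967|011⟩ + 0.3044|100⟩ + 0.3044|101⟩ + 0.3967|110⟩ + 0.3967|111⟩

H⊗3 gives amp(|y⟩) = (1/2√2) Σ_x (−1)^(x·y) amp(|x⟩), where x·y is the number of positions in which both x and y have a 1.
|000⟩: (0.9914 - 0.1305)/(2√2) = 0.3044
|001⟩: (0.9914 - 0.1305)/(2√2) = 0.3044
|010⟩: (0.9914 + 0.1305)/(2√2) = 0.3967
|011⟩: (0.9914 + 0.1305)/(2√2) = 0.3967
|100⟩: (0.9914 - 0.1305)/(2√2) = 0.3044
|101⟩: (0.9914 - 0.1305)/(2√2) = 0.3044
|110⟩: (0.9914 + 0.1305)/(2√2) = 0.3967
|111⟩: (0.9914 + 0.1305)/(2√2) = 0.3967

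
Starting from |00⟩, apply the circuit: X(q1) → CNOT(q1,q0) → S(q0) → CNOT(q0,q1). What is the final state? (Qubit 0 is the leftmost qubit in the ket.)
i|10⟩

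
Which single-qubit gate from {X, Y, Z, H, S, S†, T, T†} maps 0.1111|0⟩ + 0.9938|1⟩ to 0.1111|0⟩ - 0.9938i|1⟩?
S†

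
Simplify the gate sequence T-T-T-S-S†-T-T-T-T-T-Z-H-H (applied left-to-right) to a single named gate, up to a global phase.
Z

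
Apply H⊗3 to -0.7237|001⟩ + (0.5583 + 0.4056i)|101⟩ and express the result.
(-0.05848 + 0.1434i)|000⟩ + (0.05848 - 0.1434i)|001⟩ + (-0.05848 + 0.1434i)|010⟩ + (0.05848 - 0.1434i)|011⟩ + (-0.4533 - 0.1434i)|100⟩ + (0.4533 + 0.1434i)|101⟩ + (-0.4533 - 0.1434i)|110⟩ + (0.4533 + 0.1434i)|111⟩

H⊗3 gives amp(|y⟩) = (1/2√2) Σ_x (−1)^(x·y) amp(|x⟩), where x·y is the number of positions in which both x and y have a 1.
|000⟩: (-0.7237 + (0.5583 + 0.4056i))/(2√2) = (-0.05848 + 0.1434i)
|001⟩: (0.7237 - (0.5583 + 0.4056i))/(2√2) = (0.05848 - 0.1434i)
|010⟩: (-0.7237 + (0.5583 + 0.4056i))/(2√2) = (-0.05848 + 0.1434i)
|011⟩: (0.7237 - (0.5583 + 0.4056i))/(2√2) = (0.05848 - 0.1434i)
|100⟩: (-0.7237 - (0.5583 + 0.4056i))/(2√2) = (-0.4533 - 0.1434i)
|101⟩: (0.7237 + (0.5583 + 0.4056i))/(2√2) = (0.4533 + 0.1434i)
|110⟩: (-0.7237 - (0.5583 + 0.4056i))/(2√2) = (-0.4533 - 0.1434i)
|111⟩: (0.7237 + (0.5583 + 0.4056i))/(2√2) = (0.4533 + 0.1434i)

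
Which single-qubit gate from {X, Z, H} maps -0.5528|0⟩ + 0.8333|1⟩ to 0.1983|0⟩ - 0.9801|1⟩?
H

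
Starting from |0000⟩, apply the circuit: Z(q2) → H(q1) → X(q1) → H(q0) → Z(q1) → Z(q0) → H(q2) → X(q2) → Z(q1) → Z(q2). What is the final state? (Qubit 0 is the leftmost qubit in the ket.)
1/√8|0000⟩ - 1/√8|0010⟩ + 1/√8|0100⟩ - 1/√8|0110⟩ - 1/√8|1000⟩ + 1/√8|1010⟩ - 1/√8|1100⟩ + 1/√8|1110⟩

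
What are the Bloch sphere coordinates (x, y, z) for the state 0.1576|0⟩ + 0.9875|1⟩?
(0.3113, 0, -0.9503)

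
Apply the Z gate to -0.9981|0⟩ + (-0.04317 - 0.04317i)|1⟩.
-0.9981|0⟩ + (0.04317 + 0.04317i)|1⟩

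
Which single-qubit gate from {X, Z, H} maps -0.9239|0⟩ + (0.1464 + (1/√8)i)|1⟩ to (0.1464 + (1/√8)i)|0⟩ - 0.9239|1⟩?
X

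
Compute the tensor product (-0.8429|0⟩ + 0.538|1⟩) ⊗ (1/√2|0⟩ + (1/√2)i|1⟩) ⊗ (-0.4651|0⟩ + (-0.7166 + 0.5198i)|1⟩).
0.2772|000⟩ + (0.4271 - 0.3098i)|001⟩ + 0.2772i|010⟩ + (0.3098 + 0.4271i)|011⟩ - 0.1769|100⟩ + (-0.2726 + 0.1977i)|101⟩ - 0.1769i|110⟩ + (-0.1977 - 0.2726i)|111⟩

amp(|b₁b₂…⟩) = product of the factor amplitudes for bits b₁, b₂, …; only kets whose every factor amplitude is nonzero survive.
|000⟩: (-0.8429)(1/√2)(-0.4651) = 0.2772
|001⟩: (-0.8429)(1/√2)(-0.7166 + 0.5198i) = (0.4271 - 0.3098i)
|010⟩: (-0.8429)((1/√2)i)(-0.4651) = 0.2772i
|011⟩: (-0.8429)((1/√2)i)(-0.7166 + 0.5198i) = (0.3098 + 0.4271i)
|100⟩: (0.538)(1/√2)(-0.4651) = -0.1769
|101⟩: (0.538)(1/√2)(-0.7166 + 0.5198i) = (-0.2726 + 0.1977i)
|110⟩: (0.538)((1/√2)i)(-0.4651) = -0.1769i
|111⟩: (0.538)((1/√2)i)(-0.7166 + 0.5198i) = (-0.1977 - 0.2726i)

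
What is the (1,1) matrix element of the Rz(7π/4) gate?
(-0.9239 + 0.3827i)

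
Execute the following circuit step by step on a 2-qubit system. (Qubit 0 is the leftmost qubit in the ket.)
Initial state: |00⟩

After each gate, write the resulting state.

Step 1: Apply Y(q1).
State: i|01⟩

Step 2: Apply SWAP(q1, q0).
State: i|10⟩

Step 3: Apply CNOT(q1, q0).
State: i|10⟩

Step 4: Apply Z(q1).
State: i|10⟩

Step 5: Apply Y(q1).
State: -|11⟩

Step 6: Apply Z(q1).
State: |11⟩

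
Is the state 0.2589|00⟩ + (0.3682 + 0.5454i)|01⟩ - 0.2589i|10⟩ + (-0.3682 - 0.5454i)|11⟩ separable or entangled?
Entangled

Writing the state as a|00⟩ + b|01⟩ + c|10⟩ + d|11⟩, it is a product state iff ad − bc = 0.
Here (a, b, c, d) = (0.2589, (0.3682 + 0.5454i), -0.2589i, (-0.3682 - 0.5454i)): ad − bc = (0.2589)(-0.3682 - 0.5454i) − (0.3682 + 0.5454i)(-0.2589i) = (-0.2365 - 0.04588i) ≠ 0, so the state is entangled.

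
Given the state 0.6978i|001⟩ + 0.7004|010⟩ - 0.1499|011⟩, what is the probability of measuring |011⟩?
0.02247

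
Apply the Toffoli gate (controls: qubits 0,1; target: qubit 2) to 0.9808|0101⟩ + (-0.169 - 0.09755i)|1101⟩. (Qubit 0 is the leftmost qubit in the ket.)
0.9808|0101⟩ + (-0.169 - 0.09755i)|1111⟩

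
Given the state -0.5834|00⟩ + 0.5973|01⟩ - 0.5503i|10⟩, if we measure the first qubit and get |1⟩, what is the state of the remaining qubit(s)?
-i|0⟩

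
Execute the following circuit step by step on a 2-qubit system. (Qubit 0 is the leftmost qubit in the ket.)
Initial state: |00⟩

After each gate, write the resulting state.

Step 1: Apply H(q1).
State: 1/√2|00⟩ + 1/√2|01⟩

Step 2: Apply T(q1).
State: 1/√2|00⟩ + (1/2 + (1/2)i)|01⟩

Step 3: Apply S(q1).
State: 1/√2|00⟩ + (-1/2 + (1/2)i)|01⟩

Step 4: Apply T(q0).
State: 1/√2|00⟩ + (-1/2 + (1/2)i)|01⟩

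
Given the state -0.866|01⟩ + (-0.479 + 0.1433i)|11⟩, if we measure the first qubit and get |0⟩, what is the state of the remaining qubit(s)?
-|1⟩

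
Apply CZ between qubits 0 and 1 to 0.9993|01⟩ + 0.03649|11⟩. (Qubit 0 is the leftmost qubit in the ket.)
0.9993|01⟩ - 0.03649|11⟩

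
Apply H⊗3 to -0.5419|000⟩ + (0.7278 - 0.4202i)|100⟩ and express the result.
(0.06573 - 0.1486i)|000⟩ + (0.06573 - 0.1486i)|001⟩ + (0.06573 - 0.1486i)|010⟩ + (0.06573 - 0.1486i)|011⟩ + (-0.4489 + 0.1486i)|100⟩ + (-0.4489 + 0.1486i)|101⟩ + (-0.4489 + 0.1486i)|110⟩ + (-0.4489 + 0.1486i)|111⟩

H⊗3 gives amp(|y⟩) = (1/2√2) Σ_x (−1)^(x·y) amp(|x⟩), where x·y is the number of positions in which both x and y have a 1.
|000⟩: (-0.5419 + (0.7278 - 0.4202i))/(2√2) = (0.06573 - 0.1486i)
|001⟩: (-0.5419 + (0.7278 - 0.4202i))/(2√2) = (0.06573 - 0.1486i)
|010⟩: (-0.5419 + (0.7278 - 0.4202i))/(2√2) = (0.06573 - 0.1486i)
|011⟩: (-0.5419 + (0.7278 - 0.4202i))/(2√2) = (0.06573 - 0.1486i)
|100⟩: (-0.5419 - (0.7278 - 0.4202i))/(2√2) = (-0.4489 + 0.1486i)
|101⟩: (-0.5419 - (0.7278 - 0.4202i))/(2√2) = (-0.4489 + 0.1486i)
|110⟩: (-0.5419 - (0.7278 - 0.4202i))/(2√2) = (-0.4489 + 0.1486i)
|111⟩: (-0.5419 - (0.7278 - 0.4202i))/(2√2) = (-0.4489 + 0.1486i)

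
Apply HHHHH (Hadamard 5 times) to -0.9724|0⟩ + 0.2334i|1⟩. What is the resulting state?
(-0.6876 + 0.165i)|0⟩ + (-0.6876 - 0.165i)|1⟩

H² = I, so H^5 = H: a single Hadamard. With (a, b) = (-0.9724, 0.2334i), H gives ((a + b)/√2, (a − b)/√2) = ((-0.6876 + 0.165i), (-0.6876 - 0.165i)).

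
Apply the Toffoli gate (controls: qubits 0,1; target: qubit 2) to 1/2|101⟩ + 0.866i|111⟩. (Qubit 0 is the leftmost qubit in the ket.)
1/2|101⟩ + 0.866i|110⟩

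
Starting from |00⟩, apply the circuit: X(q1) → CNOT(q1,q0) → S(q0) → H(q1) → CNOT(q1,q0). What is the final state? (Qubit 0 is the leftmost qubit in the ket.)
-(1/√2)i|01⟩ + (1/√2)i|10⟩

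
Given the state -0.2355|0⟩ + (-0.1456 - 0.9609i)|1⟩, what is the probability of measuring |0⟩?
0.05546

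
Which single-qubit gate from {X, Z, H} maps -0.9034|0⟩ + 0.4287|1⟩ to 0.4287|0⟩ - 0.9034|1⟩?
X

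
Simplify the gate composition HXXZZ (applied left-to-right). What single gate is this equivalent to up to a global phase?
H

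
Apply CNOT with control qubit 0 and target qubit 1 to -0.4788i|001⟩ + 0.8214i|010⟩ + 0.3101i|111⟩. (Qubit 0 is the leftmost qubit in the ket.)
-0.4788i|001⟩ + 0.8214i|010⟩ + 0.3101i|101⟩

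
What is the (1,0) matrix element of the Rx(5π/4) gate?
-0.9239i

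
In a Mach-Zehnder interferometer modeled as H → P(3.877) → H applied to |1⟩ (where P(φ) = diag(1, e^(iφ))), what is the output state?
(0.8708 + 0.3354i)|0⟩ + (0.1292 - 0.3354i)|1⟩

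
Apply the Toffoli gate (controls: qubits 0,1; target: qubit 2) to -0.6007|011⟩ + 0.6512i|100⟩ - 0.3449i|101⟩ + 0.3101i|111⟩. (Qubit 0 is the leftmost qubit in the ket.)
-0.6007|011⟩ + 0.6512i|100⟩ - 0.3449i|101⟩ + 0.3101i|110⟩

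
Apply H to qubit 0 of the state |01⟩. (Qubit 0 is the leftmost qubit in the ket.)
1/√2|01⟩ + 1/√2|11⟩

H on qubit 0 mixes each pair of kets that differ only in qubit 0: amplitudes (a, b) of (|…0…⟩, |…1…⟩) become ((a + b)/√2, (a − b)/√2). Kets absent from the input have amplitude 0.
(|01⟩, |11⟩): (a, b) = (1, 0) → (1/√2, 1/√2)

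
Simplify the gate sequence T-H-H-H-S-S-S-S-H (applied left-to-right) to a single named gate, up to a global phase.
T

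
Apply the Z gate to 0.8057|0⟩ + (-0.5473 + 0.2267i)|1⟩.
0.8057|0⟩ + (0.5473 - 0.2267i)|1⟩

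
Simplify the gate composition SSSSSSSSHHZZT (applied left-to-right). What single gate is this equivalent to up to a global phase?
T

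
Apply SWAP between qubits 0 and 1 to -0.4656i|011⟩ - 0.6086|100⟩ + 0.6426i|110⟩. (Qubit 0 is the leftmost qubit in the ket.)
-0.6086|010⟩ - 0.4656i|101⟩ + 0.6426i|110⟩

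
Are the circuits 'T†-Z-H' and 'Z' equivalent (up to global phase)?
No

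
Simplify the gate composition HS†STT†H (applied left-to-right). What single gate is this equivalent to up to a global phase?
I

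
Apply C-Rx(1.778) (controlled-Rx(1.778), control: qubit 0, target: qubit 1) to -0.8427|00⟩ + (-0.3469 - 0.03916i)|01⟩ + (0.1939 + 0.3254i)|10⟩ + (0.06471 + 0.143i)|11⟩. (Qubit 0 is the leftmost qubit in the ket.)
-0.8427|00⟩ + (-0.3469 - 0.03916i)|01⟩ + (0.2332 + 0.1548i)|10⟩ + (0.2934 - 0.06044i)|11⟩

C-Rx(1.778) leaves the control-|0⟩ kets |00⟩, |01⟩ unchanged and applies Rx(1.778) to qubit 1 on the control-|1⟩ pair (|10⟩, |11⟩).
Rx(1.778) = [[cos(θ/2), −i·sin(θ/2)], [−i·sin(θ/2), cos(θ/2)]]; θ = 1.778, cos(θ/2) ≈ 0.630189, sin(θ/2) ≈ 0.776442.
With a = amp(|10⟩) = (0.1939 + 0.3254i) and b = amp(|11⟩) = (0.06471 + 0.143i):
new amp(|10⟩) = (0.630189)·a + (-0.776442i)·b = (0.2332 + 0.1548i)
new amp(|11⟩) = (-0.776442i)·a + (0.630189)·b = (0.2934 - 0.06044i)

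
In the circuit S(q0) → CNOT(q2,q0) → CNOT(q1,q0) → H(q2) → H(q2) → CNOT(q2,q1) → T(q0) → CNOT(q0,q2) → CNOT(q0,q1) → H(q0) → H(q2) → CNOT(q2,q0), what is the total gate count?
12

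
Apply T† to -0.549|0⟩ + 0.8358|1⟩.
-0.549|0⟩ + (0.591 - 0.591i)|1⟩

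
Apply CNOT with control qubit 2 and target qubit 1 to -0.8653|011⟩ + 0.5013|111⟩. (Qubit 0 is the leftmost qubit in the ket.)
-0.8653|001⟩ + 0.5013|101⟩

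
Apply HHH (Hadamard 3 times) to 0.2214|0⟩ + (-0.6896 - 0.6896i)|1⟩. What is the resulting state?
(-0.3311 - 0.4876i)|0⟩ + (0.6442 + 0.4876i)|1⟩

H² = I, so H^3 = H: a single Hadamard. With (a, b) = (0.2214, (-0.6896 - 0.6896i)), H gives ((a + b)/√2, (a − b)/√2) = ((-0.3311 - 0.4876i), (0.6442 + 0.4876i)).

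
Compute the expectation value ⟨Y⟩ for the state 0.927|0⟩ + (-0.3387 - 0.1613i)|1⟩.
-0.2991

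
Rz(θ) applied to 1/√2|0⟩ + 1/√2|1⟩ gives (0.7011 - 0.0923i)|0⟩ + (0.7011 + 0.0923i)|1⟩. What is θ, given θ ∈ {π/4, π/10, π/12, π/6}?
π/12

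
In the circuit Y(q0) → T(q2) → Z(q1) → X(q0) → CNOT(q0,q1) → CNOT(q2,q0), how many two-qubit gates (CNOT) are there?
2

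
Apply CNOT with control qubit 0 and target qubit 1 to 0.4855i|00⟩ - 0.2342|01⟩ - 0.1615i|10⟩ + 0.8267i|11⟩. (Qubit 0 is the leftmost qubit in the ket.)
0.4855i|00⟩ - 0.2342|01⟩ + 0.8267i|10⟩ - 0.1615i|11⟩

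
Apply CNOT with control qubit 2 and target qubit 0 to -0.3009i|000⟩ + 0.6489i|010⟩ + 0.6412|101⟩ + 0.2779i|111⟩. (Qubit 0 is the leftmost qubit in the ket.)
-0.3009i|000⟩ + 0.6412|001⟩ + 0.6489i|010⟩ + 0.2779i|011⟩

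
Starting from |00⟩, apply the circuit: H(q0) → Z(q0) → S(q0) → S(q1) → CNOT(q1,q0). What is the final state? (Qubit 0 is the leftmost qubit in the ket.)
1/√2|00⟩ - (1/√2)i|10⟩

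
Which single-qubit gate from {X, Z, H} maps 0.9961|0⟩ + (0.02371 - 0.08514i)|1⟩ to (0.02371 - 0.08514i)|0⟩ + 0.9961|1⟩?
X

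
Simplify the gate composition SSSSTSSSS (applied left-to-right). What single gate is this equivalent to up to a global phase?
T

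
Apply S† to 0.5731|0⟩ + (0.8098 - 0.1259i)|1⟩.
0.5731|0⟩ + (-0.1259 - 0.8098i)|1⟩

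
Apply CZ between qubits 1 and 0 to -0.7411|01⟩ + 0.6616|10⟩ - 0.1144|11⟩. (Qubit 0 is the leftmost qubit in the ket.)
-0.7411|01⟩ + 0.6616|10⟩ + 0.1144|11⟩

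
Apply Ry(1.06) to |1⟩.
-0.5055|0⟩ + 0.8628|1⟩

Ry(1.06) = [[cos(θ/2), −sin(θ/2)], [sin(θ/2), cos(θ/2)]]; θ = 1.06, cos(θ/2) ≈ 0.862807, sin(θ/2) ≈ 0.505533.
With a = amp(|0⟩) = 0 and b = amp(|1⟩) = 1:
new amp(|0⟩) = (0.862807)·a + (-0.505533)·b = -0.5055
new amp(|1⟩) = (0.505533)·a + (0.862807)·b = 0.8628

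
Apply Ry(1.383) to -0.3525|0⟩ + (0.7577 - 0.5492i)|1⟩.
(-0.7547 + 0.3502i)|0⟩ + (0.3589 - 0.423i)|1⟩

Ry(1.383) = [[cos(θ/2), −sin(θ/2)], [sin(θ/2), cos(θ/2)]]; θ = 1.383, cos(θ/2) ≈ 0.77029, sin(θ/2) ≈ 0.637693.
With a = amp(|0⟩) = -0.3525 and b = amp(|1⟩) = (0.7577 - 0.5492i):
new amp(|0⟩) = (0.77029)·a + (-0.637693)·b = (-0.7547 + 0.3502i)
new amp(|1⟩) = (0.637693)·a + (0.77029)·b = (0.3589 - 0.423i)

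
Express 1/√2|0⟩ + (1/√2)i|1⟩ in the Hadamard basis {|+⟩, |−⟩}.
(1/2 + (1/2)i)|+⟩ + (1/2 - (1/2)i)|−⟩

With |ψ⟩ = α|0⟩ + β|1⟩, the Hadamard-basis coefficients are ⟨+|ψ⟩ = (α + β)/√2 and ⟨−|ψ⟩ = (α − β)/√2.
Here α = 1/√2, β = (1/√2)i: (α + β)/√2 = (1/2 + (1/2)i), (α − β)/√2 = (1/2 - (1/2)i).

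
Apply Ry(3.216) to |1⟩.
-0.9993|0⟩ - 0.0372|1⟩

Ry(3.216) = [[cos(θ/2), −sin(θ/2)], [sin(θ/2), cos(θ/2)]]; θ = 3.216, cos(θ/2) ≈ -0.0371951, sin(θ/2) ≈ 0.999308.
With a = amp(|0⟩) = 0 and b = amp(|1⟩) = 1:
new amp(|0⟩) = (-0.0371951)·a + (-0.999308)·b = -0.9993
new amp(|1⟩) = (0.999308)·a + (-0.0371951)·b = -0.0372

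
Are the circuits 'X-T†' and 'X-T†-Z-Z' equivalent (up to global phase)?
Yes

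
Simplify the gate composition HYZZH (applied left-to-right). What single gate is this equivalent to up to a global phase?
Y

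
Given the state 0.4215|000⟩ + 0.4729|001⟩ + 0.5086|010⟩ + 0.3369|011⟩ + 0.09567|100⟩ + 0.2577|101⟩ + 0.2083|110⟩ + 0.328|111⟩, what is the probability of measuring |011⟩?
0.1135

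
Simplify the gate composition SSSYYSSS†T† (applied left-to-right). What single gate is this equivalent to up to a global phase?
T†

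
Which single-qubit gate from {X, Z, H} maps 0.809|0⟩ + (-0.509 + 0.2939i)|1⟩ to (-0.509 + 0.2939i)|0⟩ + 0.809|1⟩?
X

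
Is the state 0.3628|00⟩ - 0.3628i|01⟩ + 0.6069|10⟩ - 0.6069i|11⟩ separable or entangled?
Separable

Writing the state as a|00⟩ + b|01⟩ + c|10⟩ + d|11⟩, it is a product state iff ad − bc = 0.
Here (a, b, c, d) = (0.3628, -0.3628i, 0.6069, -0.6069i): ad − bc = (0.3628)(-0.6069i) − (-0.3628i)(0.6069) = 0, so the state is separable.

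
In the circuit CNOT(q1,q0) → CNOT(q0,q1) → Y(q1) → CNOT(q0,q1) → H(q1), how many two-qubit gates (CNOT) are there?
3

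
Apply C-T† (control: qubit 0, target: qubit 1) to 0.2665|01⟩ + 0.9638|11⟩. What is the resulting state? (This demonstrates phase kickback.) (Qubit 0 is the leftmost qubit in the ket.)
0.2665|01⟩ + (0.6815 - 0.6815i)|11⟩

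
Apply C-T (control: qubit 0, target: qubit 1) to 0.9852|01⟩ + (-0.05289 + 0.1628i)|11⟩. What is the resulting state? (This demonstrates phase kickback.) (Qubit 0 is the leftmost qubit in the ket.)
0.9852|01⟩ + (-0.1525 + 0.07772i)|11⟩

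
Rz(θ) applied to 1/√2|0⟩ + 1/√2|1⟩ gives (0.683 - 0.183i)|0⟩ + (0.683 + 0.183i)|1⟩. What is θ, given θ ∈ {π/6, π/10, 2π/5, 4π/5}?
π/6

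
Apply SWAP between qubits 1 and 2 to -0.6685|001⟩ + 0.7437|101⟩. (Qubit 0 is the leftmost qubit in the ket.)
-0.6685|010⟩ + 0.7437|110⟩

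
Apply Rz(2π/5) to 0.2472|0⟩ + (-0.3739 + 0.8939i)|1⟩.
(0.2 - 0.1453i)|0⟩ + (-0.8279 + 0.5034i)|1⟩

Rz(2π/5) = [[e^(−iθ/2), 0], [0, e^(iθ/2)]] with e^(±iθ/2) = cos(θ/2) ± i·sin(θ/2); θ = 2π/5, cos(θ/2) ≈ 0.809017, sin(θ/2) ≈ 0.587785.
With a = amp(|0⟩) = 0.2472 and b = amp(|1⟩) = (-0.3739 + 0.8939i):
new amp(|0⟩) = (0.809017 - 0.587785i)·a = (0.2 - 0.1453i)
new amp(|1⟩) = (0.809017 + 0.587785i)·b = (-0.8279 + 0.5034i)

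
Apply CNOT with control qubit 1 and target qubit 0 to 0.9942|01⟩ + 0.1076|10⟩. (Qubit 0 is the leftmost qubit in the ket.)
0.1076|10⟩ + 0.9942|11⟩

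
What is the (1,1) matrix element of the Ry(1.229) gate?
0.8171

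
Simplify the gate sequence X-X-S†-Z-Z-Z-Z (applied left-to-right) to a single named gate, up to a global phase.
S†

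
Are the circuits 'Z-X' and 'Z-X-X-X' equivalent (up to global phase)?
Yes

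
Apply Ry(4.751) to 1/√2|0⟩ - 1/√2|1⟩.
-0.0193|0⟩ + 0.9998|1⟩

Ry(4.751) = [[cos(θ/2), −sin(θ/2)], [sin(θ/2), cos(θ/2)]]; θ = 4.751, cos(θ/2) ≈ -0.720625, sin(θ/2) ≈ 0.693325.
With a = amp(|0⟩) = 1/√2 and b = amp(|1⟩) = -1/√2:
new amp(|0⟩) = (-0.720625)·a + (-0.693325)·b = -0.0193
new amp(|1⟩) = (0.693325)·a + (-0.720625)·b = 0.9998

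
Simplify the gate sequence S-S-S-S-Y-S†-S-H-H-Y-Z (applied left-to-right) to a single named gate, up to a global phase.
Z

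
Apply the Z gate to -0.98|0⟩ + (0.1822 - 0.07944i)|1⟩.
-0.98|0⟩ + (-0.1822 + 0.07944i)|1⟩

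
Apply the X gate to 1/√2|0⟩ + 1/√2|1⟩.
1/√2|0⟩ + 1/√2|1⟩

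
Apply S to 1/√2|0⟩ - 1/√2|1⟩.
1/√2|0⟩ - (1/√2)i|1⟩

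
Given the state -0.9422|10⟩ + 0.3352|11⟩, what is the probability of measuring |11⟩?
0.1124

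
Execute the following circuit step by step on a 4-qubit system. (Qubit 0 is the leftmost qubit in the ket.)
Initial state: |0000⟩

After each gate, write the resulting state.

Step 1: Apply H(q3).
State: 1/√2|0000⟩ + 1/√2|0001⟩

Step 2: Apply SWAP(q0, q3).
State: 1/√2|0000⟩ + 1/√2|1000⟩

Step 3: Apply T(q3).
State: 1/√2|0000⟩ + 1/√2|1000⟩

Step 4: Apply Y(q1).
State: (1/√2)i|0100⟩ + (1/√2)i|1100⟩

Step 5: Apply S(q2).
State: (1/√2)i|0100⟩ + (1/√2)i|1100⟩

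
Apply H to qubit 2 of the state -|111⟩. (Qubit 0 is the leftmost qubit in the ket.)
-1/√2|110⟩ + 1/√2|111⟩

H on qubit 2 mixes each pair of kets that differ only in qubit 2: amplitudes (a, b) of (|…0…⟩, |…1…⟩) become ((a + b)/√2, (a − b)/√2). Kets absent from the input have amplitude 0.
(|110⟩, |111⟩): (a, b) = (0, -1) → (-1/√2, 1/√2)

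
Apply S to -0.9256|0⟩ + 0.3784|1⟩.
-0.9256|0⟩ + 0.3784i|1⟩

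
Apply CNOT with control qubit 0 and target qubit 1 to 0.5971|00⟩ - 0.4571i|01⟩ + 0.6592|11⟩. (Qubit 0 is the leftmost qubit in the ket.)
0.5971|00⟩ - 0.4571i|01⟩ + 0.6592|10⟩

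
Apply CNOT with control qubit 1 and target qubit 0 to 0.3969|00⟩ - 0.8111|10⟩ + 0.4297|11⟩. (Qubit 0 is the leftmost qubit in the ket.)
0.3969|00⟩ + 0.4297|01⟩ - 0.8111|10⟩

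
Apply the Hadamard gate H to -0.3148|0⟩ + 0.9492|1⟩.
0.4486|0⟩ - 0.8938|1⟩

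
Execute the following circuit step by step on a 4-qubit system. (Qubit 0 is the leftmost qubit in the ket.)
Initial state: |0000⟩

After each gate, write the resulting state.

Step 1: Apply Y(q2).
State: i|0010⟩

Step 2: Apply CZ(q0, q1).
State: i|0010⟩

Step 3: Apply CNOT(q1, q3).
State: i|0010⟩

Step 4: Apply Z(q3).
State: i|0010⟩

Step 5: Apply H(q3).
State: (1/√2)i|0010⟩ + (1/√2)i|0011⟩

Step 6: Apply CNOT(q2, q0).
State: (1/√2)i|1010⟩ + (1/√2)i|1011⟩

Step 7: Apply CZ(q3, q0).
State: (1/√2)i|1010⟩ - (1/√2)i|1011⟩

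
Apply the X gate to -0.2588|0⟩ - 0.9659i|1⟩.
-0.9659i|0⟩ - 0.2588|1⟩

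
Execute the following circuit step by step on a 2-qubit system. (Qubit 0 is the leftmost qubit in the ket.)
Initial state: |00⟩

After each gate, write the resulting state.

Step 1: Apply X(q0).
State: |10⟩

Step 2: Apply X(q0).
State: |00⟩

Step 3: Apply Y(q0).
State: i|10⟩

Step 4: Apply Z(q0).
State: -i|10⟩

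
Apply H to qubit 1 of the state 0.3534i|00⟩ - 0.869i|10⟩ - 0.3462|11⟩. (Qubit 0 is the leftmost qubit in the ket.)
0.2499i|00⟩ + 0.2499i|01⟩ + (-0.2448 - 0.6145i)|10⟩ + (0.2448 - 0.6145i)|11⟩

H on qubit 1 mixes each pair of kets that differ only in qubit 1: amplitudes (a, b) of (|…0…⟩, |…1…⟩) become ((a + b)/√2, (a − b)/√2). Kets absent from the input have amplitude 0.
(|00⟩, |01⟩): (a, b) = (0.3534i, 0) → (0.2499i, 0.2499i)
(|10⟩, |11⟩): (a, b) = (-0.869i, -0.3462) → ((-0.2448 - 0.6145i), (0.2448 - 0.6145i))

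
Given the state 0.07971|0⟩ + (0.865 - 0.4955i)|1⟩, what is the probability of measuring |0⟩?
0.006354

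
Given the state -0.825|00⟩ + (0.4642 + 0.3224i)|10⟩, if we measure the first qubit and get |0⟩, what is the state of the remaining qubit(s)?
-|0⟩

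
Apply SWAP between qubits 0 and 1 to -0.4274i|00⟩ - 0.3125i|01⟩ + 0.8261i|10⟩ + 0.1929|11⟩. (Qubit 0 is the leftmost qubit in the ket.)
-0.4274i|00⟩ + 0.8261i|01⟩ - 0.3125i|10⟩ + 0.1929|11⟩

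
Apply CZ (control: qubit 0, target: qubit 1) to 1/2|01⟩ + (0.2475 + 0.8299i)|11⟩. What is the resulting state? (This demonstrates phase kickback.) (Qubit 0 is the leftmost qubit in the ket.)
1/2|01⟩ + (-0.2475 - 0.8299i)|11⟩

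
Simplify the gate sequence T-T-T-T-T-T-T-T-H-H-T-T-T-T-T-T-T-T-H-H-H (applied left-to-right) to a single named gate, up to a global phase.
H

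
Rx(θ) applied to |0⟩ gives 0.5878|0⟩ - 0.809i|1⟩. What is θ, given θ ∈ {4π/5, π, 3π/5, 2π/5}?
3π/5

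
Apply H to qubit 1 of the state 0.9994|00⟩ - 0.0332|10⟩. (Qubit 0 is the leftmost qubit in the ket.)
0.7067|00⟩ + 0.7067|01⟩ - 0.02348|10⟩ - 0.02348|11⟩

H on qubit 1 mixes each pair of kets that differ only in qubit 1: amplitudes (a, b) of (|…0…⟩, |…1…⟩) become ((a + b)/√2, (a − b)/√2). Kets absent from the input have amplitude 0.
(|00⟩, |01⟩): (a, b) = (0.9994, 0) → (0.7067, 0.7067)
(|10⟩, |11⟩): (a, b) = (-0.0332, 0) → (-0.02348, -0.02348)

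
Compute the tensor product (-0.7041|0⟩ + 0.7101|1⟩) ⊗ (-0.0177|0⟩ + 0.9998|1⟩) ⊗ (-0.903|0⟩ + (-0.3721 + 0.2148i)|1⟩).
-0.01125|000⟩ + (-0.004637 + 0.002677i)|001⟩ + 0.6357|010⟩ + (0.2619 - 0.1512i)|011⟩ + 0.01135|100⟩ + (0.004677 - 0.0027i)|101⟩ - 0.6411|110⟩ + (-0.2642 + 0.1525i)|111⟩

amp(|b₁b₂…⟩) = product of the factor amplitudes for bits b₁, b₂, …; only kets whose every factor amplitude is nonzero survive.
|000⟩: (-0.7041)(-0.0177)(-0.903) = -0.01125
|001⟩: (-0.7041)(-0.0177)(-0.3721 + 0.2148i) = (-0.004637 + 0.002677i)
|010⟩: (-0.7041)(0.9998)(-0.903) = 0.6357
|011⟩: (-0.7041)(0.9998)(-0.3721 + 0.2148i) = (0.2619 - 0.1512i)
|100⟩: (0.7101)(-0.0177)(-0.903) = 0.01135
|101⟩: (0.7101)(-0.0177)(-0.3721 + 0.2148i) = (0.004677 - 0.0027i)
|110⟩: (0.7101)(0.9998)(-0.903) = -0.6411
|111⟩: (0.7101)(0.9998)(-0.3721 + 0.2148i) = (-0.2642 + 0.1525i)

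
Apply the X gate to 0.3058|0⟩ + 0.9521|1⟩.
0.9521|0⟩ + 0.3058|1⟩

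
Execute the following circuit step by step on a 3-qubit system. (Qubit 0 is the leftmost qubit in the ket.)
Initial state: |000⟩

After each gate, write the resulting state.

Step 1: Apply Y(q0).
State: i|100⟩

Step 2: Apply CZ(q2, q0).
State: i|100⟩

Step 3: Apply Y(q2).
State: -|101⟩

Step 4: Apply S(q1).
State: -|101⟩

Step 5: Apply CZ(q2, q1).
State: -|101⟩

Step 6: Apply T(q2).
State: (-1/√2 - (1/√2)i)|101⟩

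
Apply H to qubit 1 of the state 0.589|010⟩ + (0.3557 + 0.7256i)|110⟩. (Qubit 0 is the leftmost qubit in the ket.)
0.4165|000⟩ - 0.4165|010⟩ + (0.2515 + 0.5131i)|100⟩ + (-0.2515 - 0.5131i)|110⟩

H on qubit 1 mixes each pair of kets that differ only in qubit 1: amplitudes (a, b) of (|…0…⟩, |…1…⟩) become ((a + b)/√2, (a − b)/√2). Kets absent from the input have amplitude 0.
(|000⟩, |010⟩): (a, b) = (0, 0.589) → (0.4165, -0.4165)
(|100⟩, |110⟩): (a, b) = (0, (0.3557 + 0.7256i)) → ((0.2515 + 0.5131i), (-0.2515 - 0.5131i))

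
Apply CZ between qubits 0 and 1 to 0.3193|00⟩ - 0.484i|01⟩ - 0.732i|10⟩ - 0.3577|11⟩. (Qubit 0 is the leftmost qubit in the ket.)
0.3193|00⟩ - 0.484i|01⟩ - 0.732i|10⟩ + 0.3577|11⟩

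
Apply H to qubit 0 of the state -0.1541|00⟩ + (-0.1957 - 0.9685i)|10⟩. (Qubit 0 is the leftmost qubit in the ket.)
(-0.2473 - 0.6848i)|00⟩ + (0.02942 + 0.6848i)|10⟩

H on qubit 0 mixes each pair of kets that differ only in qubit 0: amplitudes (a, b) of (|…0…⟩, |…1…⟩) become ((a + b)/√2, (a − b)/√2). Kets absent from the input have amplitude 0.
(|00⟩, |10⟩): (a, b) = (-0.1541, (-0.1957 - 0.9685i)) → ((-0.2473 - 0.6848i), (0.02942 + 0.6848i))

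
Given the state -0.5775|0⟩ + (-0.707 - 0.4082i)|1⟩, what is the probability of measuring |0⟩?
0.3335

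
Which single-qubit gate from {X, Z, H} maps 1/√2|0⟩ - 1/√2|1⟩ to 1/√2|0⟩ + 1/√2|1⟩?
Z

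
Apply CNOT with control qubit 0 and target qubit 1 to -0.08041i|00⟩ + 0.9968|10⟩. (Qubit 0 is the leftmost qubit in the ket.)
-0.08041i|00⟩ + 0.9968|11⟩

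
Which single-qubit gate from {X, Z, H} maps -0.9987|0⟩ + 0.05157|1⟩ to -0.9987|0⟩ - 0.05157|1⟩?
Z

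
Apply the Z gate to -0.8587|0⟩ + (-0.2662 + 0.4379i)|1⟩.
-0.8587|0⟩ + (0.2662 - 0.4379i)|1⟩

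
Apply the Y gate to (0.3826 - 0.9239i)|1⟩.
(-0.9239 - 0.3826i)|0⟩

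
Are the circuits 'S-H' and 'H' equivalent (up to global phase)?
No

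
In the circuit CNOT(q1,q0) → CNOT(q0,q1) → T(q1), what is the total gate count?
3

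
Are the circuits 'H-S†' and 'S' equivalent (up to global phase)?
No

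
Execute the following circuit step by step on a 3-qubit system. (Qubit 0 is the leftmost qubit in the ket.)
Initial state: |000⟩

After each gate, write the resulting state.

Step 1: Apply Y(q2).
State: i|001⟩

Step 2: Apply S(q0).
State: i|001⟩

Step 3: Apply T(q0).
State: i|001⟩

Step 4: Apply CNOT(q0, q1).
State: i|001⟩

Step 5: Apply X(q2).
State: i|000⟩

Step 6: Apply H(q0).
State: (1/√2)i|000⟩ + (1/√2)i|100⟩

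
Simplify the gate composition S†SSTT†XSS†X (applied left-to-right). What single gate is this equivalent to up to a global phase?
S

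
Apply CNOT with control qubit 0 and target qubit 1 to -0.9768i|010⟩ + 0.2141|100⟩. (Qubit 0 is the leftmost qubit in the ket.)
-0.9768i|010⟩ + 0.2141|110⟩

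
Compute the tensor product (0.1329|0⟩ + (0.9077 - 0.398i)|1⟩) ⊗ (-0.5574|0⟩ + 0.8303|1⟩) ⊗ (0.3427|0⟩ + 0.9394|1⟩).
-0.02539|000⟩ - 0.06959|001⟩ + 0.03782|010⟩ + 0.1037|011⟩ + (-0.1734 + 0.07603i)|100⟩ + (-0.4753 + 0.2084i)|101⟩ + (0.2583 - 0.1132i)|110⟩ + (0.708 - 0.3104i)|111⟩

amp(|b₁b₂…⟩) = product of the factor amplitudes for bits b₁, b₂, …; only kets whose every factor amplitude is nonzero survive.
|000⟩: (0.1329)(-0.5574)(0.3427) = -0.02539
|001⟩: (0.1329)(-0.5574)(0.9394) = -0.06959
|010⟩: (0.1329)(0.8303)(0.3427) = 0.03782
|011⟩: (0.1329)(0.8303)(0.9394) = 0.1037
|100⟩: (0.9077 - 0.398i)(-0.5574)(0.3427) = (-0.1734 + 0.07603i)
|101⟩: (0.9077 - 0.398i)(-0.5574)(0.9394) = (-0.4753 + 0.2084i)
|110⟩: (0.9077 - 0.398i)(0.8303)(0.3427) = (0.2583 - 0.1132i)
|111⟩: (0.9077 - 0.398i)(0.8303)(0.9394) = (0.708 - 0.3104i)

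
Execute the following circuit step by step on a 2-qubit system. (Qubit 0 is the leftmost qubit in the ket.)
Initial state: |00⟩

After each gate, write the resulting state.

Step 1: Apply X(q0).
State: |10⟩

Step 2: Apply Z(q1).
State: |10⟩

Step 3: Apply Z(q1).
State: |10⟩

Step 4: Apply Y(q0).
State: -i|00⟩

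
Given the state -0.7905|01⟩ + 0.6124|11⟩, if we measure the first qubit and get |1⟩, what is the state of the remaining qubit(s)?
|1⟩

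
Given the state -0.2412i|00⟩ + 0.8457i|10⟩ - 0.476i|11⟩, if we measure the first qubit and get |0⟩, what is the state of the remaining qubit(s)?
-i|0⟩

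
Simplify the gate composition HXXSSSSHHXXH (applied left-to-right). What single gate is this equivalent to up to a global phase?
I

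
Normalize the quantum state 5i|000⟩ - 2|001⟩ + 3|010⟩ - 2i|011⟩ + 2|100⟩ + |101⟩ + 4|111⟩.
0.6299i|000⟩ - 0.252|001⟩ + 1/√7|010⟩ - 0.252i|011⟩ + 0.252|100⟩ + 0.126|101⟩ + 0.504|111⟩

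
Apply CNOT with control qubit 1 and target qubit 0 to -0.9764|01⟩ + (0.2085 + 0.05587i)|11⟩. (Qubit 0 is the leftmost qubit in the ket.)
(0.2085 + 0.05587i)|01⟩ - 0.9764|11⟩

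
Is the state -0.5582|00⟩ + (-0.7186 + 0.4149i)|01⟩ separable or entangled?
Separable

Writing the state as a|00⟩ + b|01⟩ + c|10⟩ + d|11⟩, it is a product state iff ad − bc = 0.
Here (a, b, c, d) = (-0.5582, (-0.7186 + 0.4149i), 0, 0): ad − bc = (-0.5582)(0) − (-0.7186 + 0.4149i)(0) = 0, so the state is separable.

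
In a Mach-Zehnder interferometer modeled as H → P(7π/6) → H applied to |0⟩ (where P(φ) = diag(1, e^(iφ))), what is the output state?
(0.06699 - 0.25i)|0⟩ + (0.933 + 0.25i)|1⟩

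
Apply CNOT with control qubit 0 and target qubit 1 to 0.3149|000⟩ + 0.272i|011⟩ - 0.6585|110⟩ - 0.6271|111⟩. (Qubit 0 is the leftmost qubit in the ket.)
0.3149|000⟩ + 0.272i|011⟩ - 0.6585|100⟩ - 0.6271|101⟩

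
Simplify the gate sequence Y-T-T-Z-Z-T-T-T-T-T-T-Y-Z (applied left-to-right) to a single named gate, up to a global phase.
Z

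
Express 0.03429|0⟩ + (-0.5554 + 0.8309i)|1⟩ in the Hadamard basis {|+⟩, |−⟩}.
(-0.3685 + 0.5875i)|+⟩ + (0.417 - 0.5875i)|−⟩

With |ψ⟩ = α|0⟩ + β|1⟩, the Hadamard-basis coefficients are ⟨+|ψ⟩ = (α + β)/√2 and ⟨−|ψ⟩ = (α − β)/√2.
Here α = 0.03429, β = (-0.5554 + 0.8309i): (α + β)/√2 = (-0.3685 + 0.5875i), (α − β)/√2 = (0.417 - 0.5875i).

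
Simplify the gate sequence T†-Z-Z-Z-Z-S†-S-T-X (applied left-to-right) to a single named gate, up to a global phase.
X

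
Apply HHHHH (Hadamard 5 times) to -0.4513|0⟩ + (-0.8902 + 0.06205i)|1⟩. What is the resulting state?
(-0.9486 + 0.04388i)|0⟩ + (0.3103 - 0.04388i)|1⟩

H² = I, so H^5 = H: a single Hadamard. With (a, b) = (-0.4513, (-0.8902 + 0.06205i)), H gives ((a + b)/√2, (a − b)/√2) = ((-0.9486 + 0.04388i), (0.3103 - 0.04388i)).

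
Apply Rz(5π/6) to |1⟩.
(0.2588 + 0.9659i)|1⟩

Rz(5π/6) = [[e^(−iθ/2), 0], [0, e^(iθ/2)]] with e^(±iθ/2) = cos(θ/2) ± i·sin(θ/2); θ = 5π/6, cos(θ/2) ≈ 0.258819, sin(θ/2) ≈ 0.965926.
With a = amp(|0⟩) = 0 and b = amp(|1⟩) = 1:
new amp(|0⟩) = (0.258819 - 0.965926i)·a = 0
new amp(|1⟩) = (0.258819 + 0.965926i)·b = (0.2588 + 0.9659i)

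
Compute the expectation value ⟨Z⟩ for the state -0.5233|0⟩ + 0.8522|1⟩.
-0.4524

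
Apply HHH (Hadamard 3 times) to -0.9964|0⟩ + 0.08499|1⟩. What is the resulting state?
-0.6445|0⟩ - 0.7647|1⟩

H² = I, so H^3 = H: a single Hadamard. With (a, b) = (-0.9964, 0.08499), H gives ((a + b)/√2, (a − b)/√2) = (-0.6445, -0.7647).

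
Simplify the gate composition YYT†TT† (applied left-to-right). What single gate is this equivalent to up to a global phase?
T†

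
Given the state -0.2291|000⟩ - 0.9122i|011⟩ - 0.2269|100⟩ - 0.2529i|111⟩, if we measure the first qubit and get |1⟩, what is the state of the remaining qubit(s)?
-0.6678|00⟩ - 0.7443i|11⟩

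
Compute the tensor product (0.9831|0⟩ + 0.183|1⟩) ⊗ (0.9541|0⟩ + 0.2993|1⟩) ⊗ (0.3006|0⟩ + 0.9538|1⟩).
0.282|000⟩ + 0.8946|001⟩ + 0.08845|010⟩ + 0.2806|011⟩ + 0.05248|100⟩ + 0.1665|101⟩ + 0.01646|110⟩ + 0.05224|111⟩

amp(|b₁b₂…⟩) = product of the factor amplitudes for bits b₁, b₂, …; only kets whose every factor amplitude is nonzero survive.
|000⟩: (0.9831)(0.9541)(0.3006) = 0.282
|001⟩: (0.9831)(0.9541)(0.9538) = 0.8946
|010⟩: (0.9831)(0.2993)(0.3006) = 0.08845
|011⟩: (0.9831)(0.2993)(0.9538) = 0.2806
|100⟩: (0.183)(0.9541)(0.3006) = 0.05248
|101⟩: (0.183)(0.9541)(0.9538) = 0.1665
|110⟩: (0.183)(0.2993)(0.3006) = 0.01646
|111⟩: (0.183)(0.2993)(0.9538) = 0.05224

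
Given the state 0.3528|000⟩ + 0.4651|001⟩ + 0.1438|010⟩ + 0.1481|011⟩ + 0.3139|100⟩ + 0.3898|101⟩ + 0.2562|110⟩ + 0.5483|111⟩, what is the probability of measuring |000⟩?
0.1245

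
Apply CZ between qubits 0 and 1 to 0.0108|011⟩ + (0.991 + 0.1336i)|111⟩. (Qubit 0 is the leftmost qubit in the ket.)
0.0108|011⟩ + (-0.991 - 0.1336i)|111⟩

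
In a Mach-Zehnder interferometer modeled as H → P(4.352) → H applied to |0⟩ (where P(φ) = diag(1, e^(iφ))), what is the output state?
(0.3237 - 0.4679i)|0⟩ + (0.6763 + 0.4679i)|1⟩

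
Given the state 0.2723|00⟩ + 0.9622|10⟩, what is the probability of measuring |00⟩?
0.07415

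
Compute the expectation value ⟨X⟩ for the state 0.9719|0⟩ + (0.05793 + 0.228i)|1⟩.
0.1126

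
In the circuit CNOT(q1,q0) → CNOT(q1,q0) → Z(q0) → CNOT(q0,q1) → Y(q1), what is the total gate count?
5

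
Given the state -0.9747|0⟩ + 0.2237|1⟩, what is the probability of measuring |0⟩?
0.95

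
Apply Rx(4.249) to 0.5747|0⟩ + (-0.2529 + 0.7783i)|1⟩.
(0.3598 + 0.2151i)|0⟩ + (0.133 - 0.8981i)|1⟩

Rx(4.249) = [[cos(θ/2), −i·sin(θ/2)], [−i·sin(θ/2), cos(θ/2)]]; θ = 4.249, cos(θ/2) ≈ -0.525841, sin(θ/2) ≈ 0.850583.
With a = amp(|0⟩) = 0.5747 and b = amp(|1⟩) = (-0.2529 + 0.7783i):
new amp(|0⟩) = (-0.525841)·a + (-0.850583i)·b = (0.3598 + 0.2151i)
new amp(|1⟩) = (-0.850583i)·a + (-0.525841)·b = (0.133 - 0.8981i)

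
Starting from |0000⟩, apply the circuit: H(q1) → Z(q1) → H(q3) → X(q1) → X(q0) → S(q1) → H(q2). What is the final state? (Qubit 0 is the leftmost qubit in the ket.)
-1/√8|1000⟩ - 1/√8|1001⟩ - 1/√8|1010⟩ - 1/√8|1011⟩ + (1/√8)i|1100⟩ + (1/√8)i|1101⟩ + (1/√8)i|1110⟩ + (1/√8)i|1111⟩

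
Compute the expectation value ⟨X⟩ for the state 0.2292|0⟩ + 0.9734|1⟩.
0.4462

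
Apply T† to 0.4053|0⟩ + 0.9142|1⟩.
0.4053|0⟩ + (0.6464 - 0.6464i)|1⟩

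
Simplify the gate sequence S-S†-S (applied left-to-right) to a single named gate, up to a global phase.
S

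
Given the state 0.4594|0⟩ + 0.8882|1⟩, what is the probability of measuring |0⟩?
0.211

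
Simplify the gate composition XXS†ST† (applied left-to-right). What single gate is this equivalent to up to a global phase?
T†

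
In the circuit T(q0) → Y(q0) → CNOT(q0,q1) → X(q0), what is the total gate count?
4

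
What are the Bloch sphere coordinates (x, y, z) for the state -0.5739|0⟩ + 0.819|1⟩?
(-0.94, 0, -0.3414)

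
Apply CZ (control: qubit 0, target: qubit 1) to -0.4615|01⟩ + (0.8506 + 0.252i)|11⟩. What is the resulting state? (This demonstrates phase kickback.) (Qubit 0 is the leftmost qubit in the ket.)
-0.4615|01⟩ + (-0.8506 - 0.252i)|11⟩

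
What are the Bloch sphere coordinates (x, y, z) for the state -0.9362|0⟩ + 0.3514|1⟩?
(-0.658, 0, 0.753)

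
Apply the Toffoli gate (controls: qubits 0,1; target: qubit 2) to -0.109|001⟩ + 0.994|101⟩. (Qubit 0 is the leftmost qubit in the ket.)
-0.109|001⟩ + 0.994|101⟩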